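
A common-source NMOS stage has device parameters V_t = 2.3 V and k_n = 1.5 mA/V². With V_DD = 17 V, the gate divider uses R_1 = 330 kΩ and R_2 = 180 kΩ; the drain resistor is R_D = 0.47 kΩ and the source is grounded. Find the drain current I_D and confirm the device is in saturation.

I_D ≈ 10 mA

V_G = V_DD·R_2/(R_1+R_2) = 17×180/510 = 6 V. With the source grounded, V_GS = V_G = 6 V.
Assume saturation: I_D = (k_n/2)(V_GS − V_t)² = (1.5/2)×(6 − 2.3)² = 0.75×3.7² = 10.3 mA.
V_DS = V_DD − I_D·R_D = 17 − 10.3×0.47 = 12.2 V.
Saturation requires V_DS ≥ V_GS − V_t = 3.7 V; 12.2 ≥ 3.7 ✓.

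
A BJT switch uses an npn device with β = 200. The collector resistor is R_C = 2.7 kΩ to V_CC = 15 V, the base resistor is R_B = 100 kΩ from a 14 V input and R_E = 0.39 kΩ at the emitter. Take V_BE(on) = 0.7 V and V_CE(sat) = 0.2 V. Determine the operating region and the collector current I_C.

Assume active: I_B = (14 − 0.7)/(100 + 201×0.39) = 0.0746 mA, I_C = β·I_B = 14.9 mA.
Then V_CE = 15 − 14.9×2.7 − 15×0.39 = -31.1 V < 0.2 V — the active assumption fails.
Re-solve with V_CE = 0.2 V. KCL at the emitter: V_E/R_E = (V_BB−0.7−V_E)/R_B + (V_CC−0.2−V_E)/R_C, giving V_E = 1.91 V.
I_C = (V_CC − 0.2 − V_E)/R_C = (14.8 − 1.91)/2.7 = 4.78 mA.
Check: I_B = (13.3 − 1.91)/100 = 0.114 mA, and β·I_B = 22.8 mA > I_C, confirming saturation.

saturation; I_C ≈ 4.8 mA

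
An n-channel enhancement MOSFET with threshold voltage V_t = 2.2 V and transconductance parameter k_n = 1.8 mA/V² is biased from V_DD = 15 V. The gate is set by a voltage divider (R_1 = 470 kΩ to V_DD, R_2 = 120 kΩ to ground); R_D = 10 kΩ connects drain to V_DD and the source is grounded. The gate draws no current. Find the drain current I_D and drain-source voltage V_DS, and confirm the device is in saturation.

I_D ≈ 0.65 mA, V_DS ≈ 8.5 V

V_G = V_DD·R_2/(R_1+R_2) = 15×120/590 = 3.05 V. With the source grounded, V_GS = V_G = 3.05 V.
Assume saturation: I_D = (k_n/2)(V_GS − V_t)² = (1.8/2)×(3.05 − 2.2)² = 0.9×0.851² = 0.652 mA.
V_DS = V_DD − I_D·R_D = 15 − 0.652×10 = 8.48 V.
Saturation requires V_DS ≥ V_GS − V_t = 0.851 V; 8.48 ≥ 0.851 ✓.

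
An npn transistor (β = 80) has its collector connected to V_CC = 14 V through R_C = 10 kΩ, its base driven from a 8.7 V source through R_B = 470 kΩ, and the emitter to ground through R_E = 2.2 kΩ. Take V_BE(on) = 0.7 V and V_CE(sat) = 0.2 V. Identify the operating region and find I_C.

active; I_C ≈ 0.99 mA

Assume active. Base-emitter loop: I_B = (V_BB − V_BE)/(R_B + (β+1)R_E) = (8.7 − 0.7)/(470 + 81×2.2) = 0.0123 mA.
I_C = β·I_B = 80×0.0123 = 0.987 mA.
V_CE = V_CC − I_C·R_C − I_E·R_E = 14 − 0.987×10 − 1×2.2 = 1.93 V > V_CE(sat), so the active-region assumption holds.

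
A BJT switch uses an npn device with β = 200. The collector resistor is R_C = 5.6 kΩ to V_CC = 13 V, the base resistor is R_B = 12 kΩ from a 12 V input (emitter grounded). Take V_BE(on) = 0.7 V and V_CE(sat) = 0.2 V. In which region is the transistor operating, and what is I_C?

saturation; I_C ≈ 2.3 mA

Assume active: I_B = (12 − 0.7)/12 = 0.942 mA, giving I_C = β·I_B = 188 mA.
But then V_CE = 13 − 188×5.6 = -1040 V < V_CE(sat) = 0.2 V — impossible in the active region.
So the transistor is saturated. With V_CE = 0.2 V, I_C = (V_CC − 0.2)/R_C = 12.8/5.6 = 2.29 mA.
Check: β·I_B = 188 mA > I_C = 2.29 mA, confirming saturation.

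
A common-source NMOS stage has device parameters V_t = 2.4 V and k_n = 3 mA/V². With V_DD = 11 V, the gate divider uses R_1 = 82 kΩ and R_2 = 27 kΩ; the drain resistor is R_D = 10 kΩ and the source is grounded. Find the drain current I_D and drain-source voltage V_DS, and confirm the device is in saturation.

V_G = V_DD·R_2/(R_1+R_2) = 11×27/109 = 2.72 V. With the source grounded, V_GS = V_G = 2.72 V.
Assume saturation: I_D = (k_n/2)(V_GS − V_t)² = (3/2)×(2.72 − 2.4)² = 1.5×0.325² = 0.158 mA.
V_DS = V_DD − I_D·R_D = 11 − 0.158×10 = 9.42 V.
Saturation requires V_DS ≥ V_GS − V_t = 0.325 V; 9.42 ≥ 0.325 ✓.

I_D ≈ 0.16 mA, V_DS ≈ 9.4 V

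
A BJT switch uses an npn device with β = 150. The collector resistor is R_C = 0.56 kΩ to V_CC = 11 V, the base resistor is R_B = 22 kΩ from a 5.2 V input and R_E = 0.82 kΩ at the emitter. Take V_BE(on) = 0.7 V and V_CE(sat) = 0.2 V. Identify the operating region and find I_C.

Assume active. Base-emitter loop: I_B = (V_BB − V_BE)/(R_B + (β+1)R_E) = (5.2 − 0.7)/(22 + 151×0.82) = 0.0309 mA.
I_C = β·I_B = 150×0.0309 = 4.63 mA.
V_CE = V_CC − I_C·R_C − I_E·R_E = 11 − 4.63×0.56 − 4.66×0.82 = 4.59 V > V_CE(sat), so the active-region assumption holds.

active; I_C ≈ 4.6 mA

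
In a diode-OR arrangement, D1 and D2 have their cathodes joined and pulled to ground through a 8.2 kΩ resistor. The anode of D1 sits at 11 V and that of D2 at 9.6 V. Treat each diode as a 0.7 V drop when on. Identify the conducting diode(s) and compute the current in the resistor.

Only D1 conducts; I_R ≈ 1.3 mA

Assume both conduct. Then node N would need to be at both 11−0.7 = 10.3 V and 9.6−0.7 = 8.9 V, which is impossible.
Assume only D1 conducts: V_N = 11 − 0.7 = 10.3 V, so I_R = 10.3/8.2 = 1.26 mA.
Check D2: its anode-to-cathode voltage is 9.6 − 10.3 = -0.7 V < 0.7 V, so it is off. The assumption is consistent.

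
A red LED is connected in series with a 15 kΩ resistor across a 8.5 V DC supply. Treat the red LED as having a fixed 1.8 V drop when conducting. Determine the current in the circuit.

KVL around the loop: 8.5 = V_D + I·R = 1.8 + I × 15 kΩ.
So I = (8.5 − 1.8) / 15 kΩ = 6.7 / 15 = 0.447 mA.

I ≈ 0.45 mA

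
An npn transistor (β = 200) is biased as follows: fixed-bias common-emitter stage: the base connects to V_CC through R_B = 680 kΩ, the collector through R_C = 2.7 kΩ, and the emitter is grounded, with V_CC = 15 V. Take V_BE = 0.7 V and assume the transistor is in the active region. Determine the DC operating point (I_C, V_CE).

I_C ≈ 4.2 mA, V_CE ≈ 3.6 V

Base loop: V_CC = I_B·R_B + V_BE, so I_B = (15 − 0.7)/680 kΩ = 0.021 mA.
In the active region I_C = β·I_B = 200 × 0.021 = 4.21 mA.
Collector loop: V_CE = V_CC − I_C·R_C = 15 − 4.21×2.7 = 3.64 V.
Since V_CE = 3.64 V > V_CE(sat) ≈ 0.2 V, the transistor is in the active region as assumed.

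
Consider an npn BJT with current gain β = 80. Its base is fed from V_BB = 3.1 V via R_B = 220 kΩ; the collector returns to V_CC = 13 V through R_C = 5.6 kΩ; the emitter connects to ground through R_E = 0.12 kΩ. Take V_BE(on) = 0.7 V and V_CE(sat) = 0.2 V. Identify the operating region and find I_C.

active; I_C ≈ 0.84 mA

Assume active. Base-emitter loop: I_B = (V_BB − V_BE)/(R_B + (β+1)R_E) = (3.1 − 0.7)/(220 + 81×0.12) = 0.0104 mA.
I_C = β·I_B = 80×0.0104 = 0.836 mA.
V_CE = V_CC − I_C·R_C − I_E·R_E = 13 − 0.836×5.6 − 0.846×0.12 = 8.22 V > V_CE(sat), so the active-region assumption holds.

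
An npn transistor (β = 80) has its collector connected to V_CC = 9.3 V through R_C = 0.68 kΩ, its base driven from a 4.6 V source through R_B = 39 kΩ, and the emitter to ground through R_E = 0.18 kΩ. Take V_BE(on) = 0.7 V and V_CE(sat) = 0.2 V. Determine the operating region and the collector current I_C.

Assume active. Base-emitter loop: I_B = (V_BB − V_BE)/(R_B + (β+1)R_E) = (4.6 − 0.7)/(39 + 81×0.18) = 0.0728 mA.
I_C = β·I_B = 80×0.0728 = 5.82 mA.
V_CE = V_CC − I_C·R_C − I_E·R_E = 9.3 − 5.82×0.68 − 5.9×0.18 = 4.28 V > V_CE(sat), so the active-region assumption holds.

active; I_C ≈ 5.8 mA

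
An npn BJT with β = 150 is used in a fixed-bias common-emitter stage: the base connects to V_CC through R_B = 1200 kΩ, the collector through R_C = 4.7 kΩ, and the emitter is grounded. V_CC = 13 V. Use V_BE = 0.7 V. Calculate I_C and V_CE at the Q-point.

Base loop: V_CC = I_B·R_B + V_BE, so I_B = (13 − 0.7)/1200 kΩ = 0.0103 mA.
In the active region I_C = β·I_B = 150 × 0.0103 = 1.54 mA.
Collector loop: V_CE = V_CC − I_C·R_C = 13 − 1.54×4.7 = 5.77 V.
Since V_CE = 5.77 V > V_CE(sat) ≈ 0.2 V, the transistor is in the active region as assumed.

I_C ≈ 1.5 mA, V_CE ≈ 5.8 V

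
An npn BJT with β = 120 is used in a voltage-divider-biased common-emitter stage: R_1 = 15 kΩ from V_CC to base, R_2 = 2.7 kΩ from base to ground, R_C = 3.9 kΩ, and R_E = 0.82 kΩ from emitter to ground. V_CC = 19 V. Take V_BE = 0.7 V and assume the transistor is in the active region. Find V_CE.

Thevenize the base divider: V_Th = V_CC·R_2/(R_1+R_2) = 19×2.7/17.7 = 2.9 V, R_Th = R_1‖R_2 = 2.29 kΩ.
Base-emitter loop: V_Th = I_B·R_Th + V_BE + (β+1)I_B·R_E, so I_B = (2.9 − 0.7) / (2.29 + 121×0.82) = 0.0217 mA.
I_C = β·I_B = 120×0.0217 = 2.6 mA, and I_E = (β+1)I_B = 2.62 mA.
V_CE = V_CC − I_C·R_C − I_E·R_E = 19 − 2.6×3.9 − 2.62×0.82 = 6.72 V.
V_CE = 6.72 V > 0.2 V confirms active-region operation.

V_CE ≈ 6.7 V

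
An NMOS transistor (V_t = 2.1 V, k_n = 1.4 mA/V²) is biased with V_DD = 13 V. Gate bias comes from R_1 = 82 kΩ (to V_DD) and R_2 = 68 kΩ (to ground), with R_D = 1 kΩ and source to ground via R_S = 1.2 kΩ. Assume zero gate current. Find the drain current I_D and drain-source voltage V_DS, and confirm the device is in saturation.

V_G = V_DD·R_2/(R_1+R_2) = 13×68/150 = 5.89 V.
Assume saturation: I_D = (k_n/2)(V_GS − V_t)² with V_GS = V_G − I_D·R_S = 5.89 − 1.2·I_D.
Substituting gives 1.01·I_D² − 7.37·I_D + 10.1 = 0, with roots I_D = 1.82 or 5.5 mA.
The root I_D = 5.5 mA gives V_GS = -0.702 V ≤ V_t, so take I_D = 1.82 mA.
Then V_GS = 3.71 V and V_DS = V_DD − I_D(R_D+R_S) = 13 − 1.82×2.2 = 9 V.
Saturation requires V_DS ≥ V_GS − V_t = 1.61 V; 9 ≥ 1.61 ✓.

I_D ≈ 1.8 mA, V_DS ≈ 9 V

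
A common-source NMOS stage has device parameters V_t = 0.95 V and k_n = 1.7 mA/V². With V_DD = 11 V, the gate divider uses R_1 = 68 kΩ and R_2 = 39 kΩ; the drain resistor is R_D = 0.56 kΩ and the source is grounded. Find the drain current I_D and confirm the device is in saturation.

I_D ≈ 8 mA

V_G = V_DD·R_2/(R_1+R_2) = 11×39/107 = 4.01 V. With the source grounded, V_GS = V_G = 4.01 V.
Assume saturation: I_D = (k_n/2)(V_GS − V_t)² = (1.7/2)×(4.01 − 0.95)² = 0.85×3.06² = 7.96 mA.
V_DS = V_DD − I_D·R_D = 11 − 7.96×0.56 = 6.54 V.
Saturation requires V_DS ≥ V_GS − V_t = 3.06 V; 6.54 ≥ 3.06 ✓.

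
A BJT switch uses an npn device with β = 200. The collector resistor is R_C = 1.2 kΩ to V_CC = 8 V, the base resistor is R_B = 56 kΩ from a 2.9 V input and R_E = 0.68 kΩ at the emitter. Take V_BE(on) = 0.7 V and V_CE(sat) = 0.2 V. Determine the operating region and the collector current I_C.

Assume active. Base-emitter loop: I_B = (V_BB − V_BE)/(R_B + (β+1)R_E) = (2.9 − 0.7)/(56 + 201×0.68) = 0.0114 mA.
I_C = β·I_B = 200×0.0114 = 2.28 mA.
V_CE = V_CC − I_C·R_C − I_E·R_E = 8 − 2.28×1.2 − 2.29×0.68 = 3.7 V > V_CE(sat), so the active-region assumption holds.

active; I_C ≈ 2.3 mA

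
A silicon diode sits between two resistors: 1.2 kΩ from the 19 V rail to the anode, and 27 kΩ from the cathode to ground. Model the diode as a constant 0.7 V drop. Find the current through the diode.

The two resistors are in series with the diode, so KVL gives 19 = I·1.2 + 0.7 + I·27.
I = (19 − 0.7) / (1.2 + 27) kΩ = 18.3 / 28.2 = 0.649 mA.

I ≈ 0.65 mA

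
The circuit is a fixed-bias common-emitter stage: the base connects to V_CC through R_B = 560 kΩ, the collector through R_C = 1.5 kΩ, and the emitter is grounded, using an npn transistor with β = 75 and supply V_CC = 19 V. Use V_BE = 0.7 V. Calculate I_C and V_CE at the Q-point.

Base loop: V_CC = I_B·R_B + V_BE, so I_B = (19 − 0.7)/560 kΩ = 0.0327 mA.
In the active region I_C = β·I_B = 75 × 0.0327 = 2.45 mA.
Collector loop: V_CE = V_CC − I_C·R_C = 19 − 2.45×1.5 = 15.3 V.
Since V_CE = 15.3 V > V_CE(sat) ≈ 0.2 V, the transistor is in the active region as assumed.

I_C ≈ 2.5 mA, V_CE ≈ 15 V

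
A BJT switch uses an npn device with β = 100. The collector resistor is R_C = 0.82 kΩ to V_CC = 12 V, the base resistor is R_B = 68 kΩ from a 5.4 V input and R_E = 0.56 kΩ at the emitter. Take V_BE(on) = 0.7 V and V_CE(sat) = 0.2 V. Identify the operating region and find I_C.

active; I_C ≈ 3.8 mA

Assume active. Base-emitter loop: I_B = (V_BB − V_BE)/(R_B + (β+1)R_E) = (5.4 − 0.7)/(68 + 101×0.56) = 0.0377 mA.
I_C = β·I_B = 100×0.0377 = 3.77 mA.
V_CE = V_CC − I_C·R_C − I_E·R_E = 12 − 3.77×0.82 − 3.81×0.56 = 6.77 V > V_CE(sat), so the active-region assumption holds.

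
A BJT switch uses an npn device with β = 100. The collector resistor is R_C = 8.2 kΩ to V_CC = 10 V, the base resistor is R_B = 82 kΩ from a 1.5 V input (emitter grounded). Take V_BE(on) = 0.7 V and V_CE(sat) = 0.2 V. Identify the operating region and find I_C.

Assume active. Base-emitter loop: I_B = (V_BB − V_BE)/R_B = (1.5 − 0.7)/82 = 0.00976 mA.
I_C = β·I_B = 100×0.00976 = 0.976 mA.
V_CE = V_CC − I_C·R_C = 10 − 0.976×8.2 = 2 V > V_CE(sat), so the active-region assumption holds.

active; I_C ≈ 0.98 mA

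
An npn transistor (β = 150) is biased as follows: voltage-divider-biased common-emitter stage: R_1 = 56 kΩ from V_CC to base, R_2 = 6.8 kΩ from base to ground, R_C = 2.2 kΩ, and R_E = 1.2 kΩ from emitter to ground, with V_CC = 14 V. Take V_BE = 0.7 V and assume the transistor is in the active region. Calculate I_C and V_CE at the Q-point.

Thevenize the base divider: V_Th = V_CC·R_2/(R_1+R_2) = 14×6.8/62.8 = 1.52 V, R_Th = R_1‖R_2 = 6.06 kΩ.
Base-emitter loop: V_Th = I_B·R_Th + V_BE + (β+1)I_B·R_E, so I_B = (1.52 − 0.7) / (6.06 + 151×1.2) = 0.00436 mA.
I_C = β·I_B = 150×0.00436 = 0.654 mA, and I_E = (β+1)I_B = 0.658 mA.
V_CE = V_CC − I_C·R_C − I_E·R_E = 14 − 0.654×2.2 − 0.658×1.2 = 11.8 V.
V_CE = 11.8 V > 0.2 V confirms active-region operation.

I_C ≈ 0.65 mA, V_CE ≈ 12 V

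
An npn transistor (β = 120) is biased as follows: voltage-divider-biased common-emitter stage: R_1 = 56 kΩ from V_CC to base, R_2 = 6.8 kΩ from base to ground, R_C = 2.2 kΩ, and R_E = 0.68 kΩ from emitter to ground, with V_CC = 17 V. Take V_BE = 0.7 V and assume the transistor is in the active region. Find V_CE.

V_CE ≈ 13 V

Thevenize the base divider: V_Th = V_CC·R_2/(R_1+R_2) = 17×6.8/62.8 = 1.84 V, R_Th = R_1‖R_2 = 6.06 kΩ.
Base-emitter loop: V_Th = I_B·R_Th + V_BE + (β+1)I_B·R_E, so I_B = (1.84 − 0.7) / (6.06 + 121×0.68) = 0.0129 mA.
I_C = β·I_B = 120×0.0129 = 1.55 mA, and I_E = (β+1)I_B = 1.56 mA.
V_CE = V_CC − I_C·R_C − I_E·R_E = 17 − 1.55×2.2 − 1.56×0.68 = 12.5 V.
V_CE = 12.5 V > 0.2 V confirms active-region operation.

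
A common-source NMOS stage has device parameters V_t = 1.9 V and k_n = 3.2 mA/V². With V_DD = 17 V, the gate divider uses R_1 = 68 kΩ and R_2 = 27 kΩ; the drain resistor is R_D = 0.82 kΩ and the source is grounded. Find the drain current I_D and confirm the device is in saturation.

V_G = V_DD·R_2/(R_1+R_2) = 17×27/95 = 4.83 V. With the source grounded, V_GS = V_G = 4.83 V.
Assume saturation: I_D = (k_n/2)(V_GS − V_t)² = (3.2/2)×(4.83 − 1.9)² = 1.6×2.93² = 13.8 mA.
V_DS = V_DD − I_D·R_D = 17 − 13.8×0.82 = 5.72 V.
Saturation requires V_DS ≥ V_GS − V_t = 2.93 V; 5.72 ≥ 2.93 ✓.

I_D ≈ 14 mA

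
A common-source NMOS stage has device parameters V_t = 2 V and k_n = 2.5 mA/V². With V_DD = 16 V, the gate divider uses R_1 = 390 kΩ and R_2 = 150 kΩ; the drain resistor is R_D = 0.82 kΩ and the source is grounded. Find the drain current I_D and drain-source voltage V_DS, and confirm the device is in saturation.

V_G = V_DD·R_2/(R_1+R_2) = 16×150/540 = 4.44 V. With the source grounded, V_GS = V_G = 4.44 V.
Assume saturation: I_D = (k_n/2)(V_GS − V_t)² = (2.5/2)×(4.44 − 2)² = 1.25×2.44² = 7.47 mA.
V_DS = V_DD − I_D·R_D = 16 − 7.47×0.82 = 9.88 V.
Saturation requires V_DS ≥ V_GS − V_t = 2.44 V; 9.88 ≥ 2.44 ✓.

I_D ≈ 7.5 mA, V_DS ≈ 9.9 V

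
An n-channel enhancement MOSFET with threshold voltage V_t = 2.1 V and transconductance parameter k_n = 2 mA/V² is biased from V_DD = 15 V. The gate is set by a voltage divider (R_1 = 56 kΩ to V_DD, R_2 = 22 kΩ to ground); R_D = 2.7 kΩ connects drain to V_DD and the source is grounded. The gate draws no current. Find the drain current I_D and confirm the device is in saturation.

I_D ≈ 4.5 mA

V_G = V_DD·R_2/(R_1+R_2) = 15×22/78 = 4.23 V. With the source grounded, V_GS = V_G = 4.23 V.
Assume saturation: I_D = (k_n/2)(V_GS − V_t)² = (2/2)×(4.23 − 2.1)² = 1×2.13² = 4.54 mA.
V_DS = V_DD − I_D·R_D = 15 − 4.54×2.7 = 2.74 V.
Saturation requires V_DS ≥ V_GS − V_t = 2.13 V; 2.74 ≥ 2.13 ✓.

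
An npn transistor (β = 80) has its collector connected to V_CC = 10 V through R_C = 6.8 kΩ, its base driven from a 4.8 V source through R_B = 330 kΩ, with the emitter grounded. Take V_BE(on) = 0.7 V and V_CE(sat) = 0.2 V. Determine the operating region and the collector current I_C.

active; I_C ≈ 0.99 mA

Assume active. Base-emitter loop: I_B = (V_BB − V_BE)/R_B = (4.8 − 0.7)/330 = 0.0124 mA.
I_C = β·I_B = 80×0.0124 = 0.994 mA.
V_CE = V_CC − I_C·R_C = 10 − 0.994×6.8 = 3.24 V > V_CE(sat), so the active-region assumption holds.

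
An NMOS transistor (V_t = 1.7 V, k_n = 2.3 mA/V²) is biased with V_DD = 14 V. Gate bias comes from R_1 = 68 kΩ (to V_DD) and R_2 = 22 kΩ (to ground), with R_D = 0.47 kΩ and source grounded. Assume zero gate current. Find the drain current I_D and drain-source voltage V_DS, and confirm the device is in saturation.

V_G = V_DD·R_2/(R_1+R_2) = 14×22/90 = 3.42 V. With the source grounded, V_GS = V_G = 3.42 V.
Assume saturation: I_D = (k_n/2)(V_GS − V_t)² = (2.3/2)×(3.42 − 1.7)² = 1.15×1.72² = 3.41 mA.
V_DS = V_DD − I_D·R_D = 14 − 3.41×0.47 = 12.4 V.
Saturation requires V_DS ≥ V_GS − V_t = 1.72 V; 12.4 ≥ 1.72 ✓.

I_D ≈ 3.4 mA, V_DS ≈ 12 V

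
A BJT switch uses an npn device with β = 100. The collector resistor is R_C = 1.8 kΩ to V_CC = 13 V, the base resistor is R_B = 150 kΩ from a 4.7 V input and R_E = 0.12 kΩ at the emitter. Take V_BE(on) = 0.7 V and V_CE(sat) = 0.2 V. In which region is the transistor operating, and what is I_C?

Assume active. Base-emitter loop: I_B = (V_BB − V_BE)/(R_B + (β+1)R_E) = (4.7 − 0.7)/(150 + 101×0.12) = 0.0247 mA.
I_C = β·I_B = 100×0.0247 = 2.47 mA.
V_CE = V_CC − I_C·R_C − I_E·R_E = 13 − 2.47×1.8 − 2.49×0.12 = 8.26 V > V_CE(sat), so the active-region assumption holds.

active; I_C ≈ 2.5 mA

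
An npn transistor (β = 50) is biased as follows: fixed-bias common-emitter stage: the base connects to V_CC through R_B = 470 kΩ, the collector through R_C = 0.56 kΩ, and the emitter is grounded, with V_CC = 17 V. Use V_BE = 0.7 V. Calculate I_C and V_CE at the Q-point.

Base loop: V_CC = I_B·R_B + V_BE, so I_B = (17 − 0.7)/470 kΩ = 0.0347 mA.
In the active region I_C = β·I_B = 50 × 0.0347 = 1.73 mA.
Collector loop: V_CE = V_CC − I_C·R_C = 17 − 1.73×0.56 = 16 V.
Since V_CE = 16 V > V_CE(sat) ≈ 0.2 V, the transistor is in the active region as assumed.

I_C ≈ 1.7 mA, V_CE ≈ 16 V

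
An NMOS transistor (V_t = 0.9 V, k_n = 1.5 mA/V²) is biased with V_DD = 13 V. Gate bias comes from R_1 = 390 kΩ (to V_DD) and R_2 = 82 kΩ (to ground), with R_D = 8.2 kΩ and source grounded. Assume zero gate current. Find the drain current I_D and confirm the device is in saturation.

V_G = V_DD·R_2/(R_1+R_2) = 13×82/472 = 2.26 V. With the source grounded, V_GS = V_G = 2.26 V.
Assume saturation: I_D = (k_n/2)(V_GS − V_t)² = (1.5/2)×(2.26 − 0.9)² = 0.75×1.36² = 1.38 mA.
V_DS = V_DD − I_D·R_D = 13 − 1.38×8.2 = 1.65 V.
Saturation requires V_DS ≥ V_GS − V_t = 1.36 V; 1.65 ≥ 1.36 ✓.

I_D ≈ 1.4 mA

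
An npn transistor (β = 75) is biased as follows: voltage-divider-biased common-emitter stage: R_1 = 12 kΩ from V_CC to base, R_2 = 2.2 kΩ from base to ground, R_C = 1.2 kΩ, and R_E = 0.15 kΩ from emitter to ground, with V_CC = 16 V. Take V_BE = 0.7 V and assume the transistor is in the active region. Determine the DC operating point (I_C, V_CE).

Thevenize the base divider: V_Th = V_CC·R_2/(R_1+R_2) = 16×2.2/14.2 = 2.48 V, R_Th = R_1‖R_2 = 1.86 kΩ.
Base-emitter loop: V_Th = I_B·R_Th + V_BE + (β+1)I_B·R_E, so I_B = (2.48 − 0.7) / (1.86 + 76×0.15) = 0.134 mA.
I_C = β·I_B = 75×0.134 = 10.1 mA, and I_E = (β+1)I_B = 10.2 mA.
V_CE = V_CC − I_C·R_C − I_E·R_E = 16 − 10.1×1.2 − 10.2×0.15 = 2.4 V.
V_CE = 2.4 V > 0.2 V confirms active-region operation.

I_C ≈ 10 mA, V_CE ≈ 2.4 V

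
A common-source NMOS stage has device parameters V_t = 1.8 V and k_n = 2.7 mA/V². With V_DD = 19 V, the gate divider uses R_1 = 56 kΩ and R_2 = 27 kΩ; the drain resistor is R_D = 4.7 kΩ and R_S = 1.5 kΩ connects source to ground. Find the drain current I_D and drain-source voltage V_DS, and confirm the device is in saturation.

I_D ≈ 2.1 mA, V_DS ≈ 6 V

V_G = V_DD·R_2/(R_1+R_2) = 19×27/83 = 6.18 V.
Assume saturation: I_D = (k_n/2)(V_GS − V_t)² with V_GS = V_G − I_D·R_S = 6.18 − 1.5·I_D.
Substituting gives 3.04·I_D² − 18.7·I_D + 25.9 = 0, with roots I_D = 2.09 or 4.08 mA.
The root I_D = 4.08 mA gives V_GS = 0.0617 V ≤ V_t, so take I_D = 2.09 mA.
Then V_GS = 3.04 V and V_DS = V_DD − I_D(R_D+R_S) = 19 − 2.09×6.2 = 6.04 V.
Saturation requires V_DS ≥ V_GS − V_t = 1.24 V; 6.04 ≥ 1.24 ✓.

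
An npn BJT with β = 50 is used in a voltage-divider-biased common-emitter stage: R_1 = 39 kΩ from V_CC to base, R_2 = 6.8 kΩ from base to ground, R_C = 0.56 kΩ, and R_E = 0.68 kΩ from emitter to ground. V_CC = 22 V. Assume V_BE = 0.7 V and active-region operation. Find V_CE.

Thevenize the base divider: V_Th = V_CC·R_2/(R_1+R_2) = 22×6.8/45.8 = 3.27 V, R_Th = R_1‖R_2 = 5.79 kΩ.
Base-emitter loop: V_Th = I_B·R_Th + V_BE + (β+1)I_B·R_E, so I_B = (3.27 − 0.7) / (5.79 + 51×0.68) = 0.0634 mA.
I_C = β·I_B = 50×0.0634 = 3.17 mA, and I_E = (β+1)I_B = 3.23 mA.
V_CE = V_CC − I_C·R_C − I_E·R_E = 22 − 3.17×0.56 − 3.23×0.68 = 18 V.
V_CE = 18 V > 0.2 V confirms active-region operation.

V_CE ≈ 18 V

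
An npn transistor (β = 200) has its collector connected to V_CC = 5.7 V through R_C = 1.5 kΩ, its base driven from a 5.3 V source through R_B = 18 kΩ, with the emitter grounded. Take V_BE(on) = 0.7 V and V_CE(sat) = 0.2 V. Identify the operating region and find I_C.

Assume active: I_B = (5.3 − 0.7)/18 = 0.256 mA, giving I_C = β·I_B = 51.1 mA.
But then V_CE = 5.7 − 51.1×1.5 = -71 V < V_CE(sat) = 0.2 V — impossible in the active region.
So the transistor is saturated. With V_CE = 0.2 V, I_C = (V_CC − 0.2)/R_C = 5.5/1.5 = 3.67 mA.
Check: β·I_B = 51.1 mA > I_C = 3.67 mA, confirming saturation.

saturation; I_C ≈ 3.7 mA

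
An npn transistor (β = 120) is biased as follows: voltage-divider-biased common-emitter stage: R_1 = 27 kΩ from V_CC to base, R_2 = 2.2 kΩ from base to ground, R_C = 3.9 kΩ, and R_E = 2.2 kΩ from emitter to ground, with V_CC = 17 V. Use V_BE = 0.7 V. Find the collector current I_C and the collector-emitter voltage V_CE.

Thevenize the base divider: V_Th = V_CC·R_2/(R_1+R_2) = 17×2.2/29.2 = 1.28 V, R_Th = R_1‖R_2 = 2.03 kΩ.
Base-emitter loop: V_Th = I_B·R_Th + V_BE + (β+1)I_B·R_E, so I_B = (1.28 − 0.7) / (2.03 + 121×2.2) = 0.00217 mA.
I_C = β·I_B = 120×0.00217 = 0.26 mA, and I_E = (β+1)I_B = 0.262 mA.
V_CE = V_CC − I_C·R_C − I_E·R_E = 17 − 0.26×3.9 − 0.262×2.2 = 15.4 V.
V_CE = 15.4 V > 0.2 V confirms active-region operation.

I_C ≈ 0.26 mA, V_CE ≈ 15 V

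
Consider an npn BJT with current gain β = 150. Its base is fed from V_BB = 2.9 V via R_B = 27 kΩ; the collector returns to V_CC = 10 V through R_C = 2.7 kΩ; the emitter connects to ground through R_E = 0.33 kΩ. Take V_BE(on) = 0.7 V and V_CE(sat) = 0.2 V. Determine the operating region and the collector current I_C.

saturation; I_C ≈ 3.2 mA

Assume active: I_B = (2.9 − 0.7)/(27 + 151×0.33) = 0.0286 mA, I_C = β·I_B = 4.3 mA.
Then V_CE = 10 − 4.3×2.7 − 4.32×0.33 = -3.02 V < 0.2 V — the active assumption fails.
Re-solve with V_CE = 0.2 V. KCL at the emitter: V_E/R_E = (V_BB−0.7−V_E)/R_B + (V_CC−0.2−V_E)/R_C, giving V_E = 1.08 V.
I_C = (V_CC − 0.2 − V_E)/R_C = (9.8 − 1.08)/2.7 = 3.23 mA.
Check: I_B = (2.2 − 1.08)/27 = 0.0415 mA, and β·I_B = 6.22 mA > I_C, confirming saturation.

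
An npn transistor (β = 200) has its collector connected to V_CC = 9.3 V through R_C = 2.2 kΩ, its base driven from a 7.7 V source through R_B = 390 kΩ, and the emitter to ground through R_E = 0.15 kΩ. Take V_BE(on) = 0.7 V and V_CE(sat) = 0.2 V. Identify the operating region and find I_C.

active; I_C ≈ 3.3 mA

Assume active. Base-emitter loop: I_B = (V_BB − V_BE)/(R_B + (β+1)R_E) = (7.7 − 0.7)/(390 + 201×0.15) = 0.0167 mA.
I_C = β·I_B = 200×0.0167 = 3.33 mA.
V_CE = V_CC − I_C·R_C − I_E·R_E = 9.3 − 3.33×2.2 − 3.35×0.15 = 1.47 V > V_CE(sat), so the active-region assumption holds.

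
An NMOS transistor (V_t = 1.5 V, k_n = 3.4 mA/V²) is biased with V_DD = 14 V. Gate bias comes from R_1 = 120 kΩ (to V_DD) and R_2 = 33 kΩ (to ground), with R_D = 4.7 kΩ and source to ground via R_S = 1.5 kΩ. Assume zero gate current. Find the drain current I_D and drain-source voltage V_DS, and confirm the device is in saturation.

I_D ≈ 0.61 mA, V_DS ≈ 10 V

V_G = V_DD·R_2/(R_1+R_2) = 14×33/153 = 3.02 V.
Assume saturation: I_D = (k_n/2)(V_GS − V_t)² with V_GS = V_G − I_D·R_S = 3.02 − 1.5·I_D.
Substituting gives 3.82·I_D² − 8.75·I_D + 3.93 = 0, with roots I_D = 0.613 or 1.67 mA.
The root I_D = 1.67 mA gives V_GS = 0.507 V ≤ V_t, so take I_D = 0.613 mA.
Then V_GS = 2.1 V and V_DS = V_DD − I_D(R_D+R_S) = 14 − 0.613×6.2 = 10.2 V.
Saturation requires V_DS ≥ V_GS − V_t = 0.6 V; 10.2 ≥ 0.6 ✓.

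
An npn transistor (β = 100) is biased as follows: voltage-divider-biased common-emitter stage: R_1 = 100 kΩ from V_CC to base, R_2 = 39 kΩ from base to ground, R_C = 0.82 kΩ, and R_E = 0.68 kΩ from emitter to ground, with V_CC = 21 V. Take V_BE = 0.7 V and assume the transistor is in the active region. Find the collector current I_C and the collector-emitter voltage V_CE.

Thevenize the base divider: V_Th = V_CC·R_2/(R_1+R_2) = 21×39/139 = 5.89 V, R_Th = R_1‖R_2 = 28.1 kΩ.
Base-emitter loop: V_Th = I_B·R_Th + V_BE + (β+1)I_B·R_E, so I_B = (5.89 − 0.7) / (28.1 + 101×0.68) = 0.0537 mA.
I_C = β·I_B = 100×0.0537 = 5.37 mA, and I_E = (β+1)I_B = 5.42 mA.
V_CE = V_CC − I_C·R_C − I_E·R_E = 21 − 5.37×0.82 − 5.42×0.68 = 12.9 V.
V_CE = 12.9 V > 0.2 V confirms active-region operation.

I_C ≈ 5.4 mA, V_CE ≈ 13 V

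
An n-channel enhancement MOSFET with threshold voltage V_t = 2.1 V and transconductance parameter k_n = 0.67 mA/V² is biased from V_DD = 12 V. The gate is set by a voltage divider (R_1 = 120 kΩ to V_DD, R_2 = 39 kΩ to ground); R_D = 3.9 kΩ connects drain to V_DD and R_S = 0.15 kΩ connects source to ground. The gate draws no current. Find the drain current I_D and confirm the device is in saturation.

I_D ≈ 0.22 mA

V_G = V_DD·R_2/(R_1+R_2) = 12×39/159 = 2.94 V.
Assume saturation: I_D = (k_n/2)(V_GS − V_t)² with V_GS = V_G − I_D·R_S = 2.94 − 0.15·I_D.
Substituting gives 0.00754·I_D² − 1.08·I_D + 0.238 = 0, with roots I_D = 0.22 or 144 mA.
The root I_D = 144 mA gives V_GS = -18.6 V ≤ V_t, so take I_D = 0.22 mA.
Then V_GS = 2.91 V and V_DS = V_DD − I_D(R_D+R_S) = 12 − 0.22×4.05 = 11.1 V.
Saturation requires V_DS ≥ V_GS − V_t = 0.81 V; 11.1 ≥ 0.81 ✓.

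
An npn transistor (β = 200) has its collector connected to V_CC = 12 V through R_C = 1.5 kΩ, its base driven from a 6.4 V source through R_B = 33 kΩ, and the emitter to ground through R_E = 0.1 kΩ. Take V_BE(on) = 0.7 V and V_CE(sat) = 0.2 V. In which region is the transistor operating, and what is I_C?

saturation; I_C ≈ 7.4 mA

Assume active: I_B = (6.4 − 0.7)/(33 + 201×0.1) = 0.107 mA, I_C = β·I_B = 21.5 mA.
Then V_CE = 12 − 21.5×1.5 − 21.6×0.1 = -22.4 V < 0.2 V — the active assumption fails.
Re-solve with V_CE = 0.2 V. KCL at the emitter: V_E/R_E = (V_BB−0.7−V_E)/R_B + (V_CC−0.2−V_E)/R_C, giving V_E = 0.752 V.
I_C = (V_CC − 0.2 − V_E)/R_C = (11.8 − 0.752)/1.5 = 7.37 mA.
Check: I_B = (5.7 − 0.752)/33 = 0.15 mA, and β·I_B = 30 mA > I_C, confirming saturation.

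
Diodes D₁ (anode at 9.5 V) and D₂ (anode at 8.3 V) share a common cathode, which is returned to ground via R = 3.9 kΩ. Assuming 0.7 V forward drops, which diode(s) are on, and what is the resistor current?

Assume both conduct. Then node N would need to be at both 9.5−0.7 = 8.8 V and 8.3−0.7 = 7.6 V, which is impossible.
Assume only D₁ conducts: V_N = 9.5 − 0.7 = 8.8 V, so I_R = 8.8/3.9 = 2.26 mA.
Check D₂: its anode-to-cathode voltage is 8.3 − 8.8 = -0.5 V < 0.7 V, so it is off. The assumption is consistent.

Only D₁ conducts; I_R ≈ 2.3 mA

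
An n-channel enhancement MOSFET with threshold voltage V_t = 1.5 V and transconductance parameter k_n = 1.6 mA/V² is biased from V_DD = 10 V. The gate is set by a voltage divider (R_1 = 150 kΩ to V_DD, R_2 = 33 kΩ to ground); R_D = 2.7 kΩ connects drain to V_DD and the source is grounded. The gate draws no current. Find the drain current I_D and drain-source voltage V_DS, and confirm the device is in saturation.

I_D ≈ 0.074 mA, V_DS ≈ 9.8 V

V_G = V_DD·R_2/(R_1+R_2) = 10×33/183 = 1.8 V. With the source grounded, V_GS = V_G = 1.8 V.
Assume saturation: I_D = (k_n/2)(V_GS − V_t)² = (1.6/2)×(1.8 − 1.5)² = 0.8×0.303² = 0.0736 mA.
V_DS = V_DD − I_D·R_D = 10 − 0.0736×2.7 = 9.8 V.
Saturation requires V_DS ≥ V_GS − V_t = 0.303 V; 9.8 ≥ 0.303 ✓.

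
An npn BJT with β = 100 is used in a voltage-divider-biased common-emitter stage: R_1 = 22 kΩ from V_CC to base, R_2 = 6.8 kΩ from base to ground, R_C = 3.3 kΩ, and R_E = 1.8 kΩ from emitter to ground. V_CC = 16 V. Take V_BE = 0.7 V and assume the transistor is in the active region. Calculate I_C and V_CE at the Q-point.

Thevenize the base divider: V_Th = V_CC·R_2/(R_1+R_2) = 16×6.8/28.8 = 3.78 V, R_Th = R_1‖R_2 = 5.19 kΩ.
Base-emitter loop: V_Th = I_B·R_Th + V_BE + (β+1)I_B·R_E, so I_B = (3.78 − 0.7) / (5.19 + 101×1.8) = 0.0165 mA.
I_C = β·I_B = 100×0.0165 = 1.65 mA, and I_E = (β+1)I_B = 1.66 mA.
V_CE = V_CC − I_C·R_C − I_E·R_E = 16 − 1.65×3.3 − 1.66×1.8 = 7.58 V.
V_CE = 7.58 V > 0.2 V confirms active-region operation.

I_C ≈ 1.6 mA, V_CE ≈ 7.6 V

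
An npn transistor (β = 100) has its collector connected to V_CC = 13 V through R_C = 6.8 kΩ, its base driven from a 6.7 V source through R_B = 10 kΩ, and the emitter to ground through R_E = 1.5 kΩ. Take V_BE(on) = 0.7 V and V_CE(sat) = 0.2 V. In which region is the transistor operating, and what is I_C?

Assume active: I_B = (6.7 − 0.7)/(10 + 101×1.5) = 0.0372 mA, I_C = β·I_B = 3.72 mA.
Then V_CE = 13 − 3.72×6.8 − 3.75×1.5 = -17.9 V < 0.2 V — the active assumption fails.
Re-solve with V_CE = 0.2 V. KCL at the emitter: V_E/R_E = (V_BB−0.7−V_E)/R_B + (V_CC−0.2−V_E)/R_C, giving V_E = 2.72 V.
I_C = (V_CC − 0.2 − V_E)/R_C = (12.8 − 2.72)/6.8 = 1.48 mA.
Check: I_B = (6 − 2.72)/10 = 0.328 mA, and β·I_B = 32.8 mA > I_C, confirming saturation.

saturation; I_C ≈ 1.5 mA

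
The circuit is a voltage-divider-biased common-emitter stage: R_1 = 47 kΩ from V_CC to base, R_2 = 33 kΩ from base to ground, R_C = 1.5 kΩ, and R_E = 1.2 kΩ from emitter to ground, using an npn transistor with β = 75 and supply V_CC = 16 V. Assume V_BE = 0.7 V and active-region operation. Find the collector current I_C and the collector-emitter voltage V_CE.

I_C ≈ 4 mA, V_CE ≈ 5.1 V

Thevenize the base divider: V_Th = V_CC·R_2/(R_1+R_2) = 16×33/80 = 6.6 V, R_Th = R_1‖R_2 = 19.4 kΩ.
Base-emitter loop: V_Th = I_B·R_Th + V_BE + (β+1)I_B·R_E, so I_B = (6.6 − 0.7) / (19.4 + 76×1.2) = 0.0534 mA.
I_C = β·I_B = 75×0.0534 = 4 mA, and I_E = (β+1)I_B = 4.05 mA.
V_CE = V_CC − I_C·R_C − I_E·R_E = 16 − 4×1.5 − 4.05×1.2 = 5.13 V.
V_CE = 5.13 V > 0.2 V confirms active-region operation.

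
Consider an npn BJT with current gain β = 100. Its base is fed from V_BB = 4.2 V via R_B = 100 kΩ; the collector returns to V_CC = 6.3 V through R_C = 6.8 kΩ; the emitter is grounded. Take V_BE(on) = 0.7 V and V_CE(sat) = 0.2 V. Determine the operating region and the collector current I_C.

saturation; I_C ≈ 0.9 mA

Assume active: I_B = (4.2 − 0.7)/100 = 0.035 mA, giving I_C = β·I_B = 3.5 mA.
But then V_CE = 6.3 − 3.5×6.8 = -17.5 V < V_CE(sat) = 0.2 V — impossible in the active region.
So the transistor is saturated. With V_CE = 0.2 V, I_C = (V_CC − 0.2)/R_C = 6.1/6.8 = 0.897 mA.
Check: β·I_B = 3.5 mA > I_C = 0.897 mA, confirming saturation.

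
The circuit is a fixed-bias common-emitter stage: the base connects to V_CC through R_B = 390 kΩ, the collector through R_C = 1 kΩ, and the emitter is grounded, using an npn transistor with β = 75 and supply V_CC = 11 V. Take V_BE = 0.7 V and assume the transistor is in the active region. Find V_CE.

V_CE ≈ 9 V

Base loop: V_CC = I_B·R_B + V_BE, so I_B = (11 − 0.7)/390 kΩ = 0.0264 mA.
In the active region I_C = β·I_B = 75 × 0.0264 = 1.98 mA.
Collector loop: V_CE = V_CC − I_C·R_C = 11 − 1.98×1 = 9.02 V.
Since V_CE = 9.02 V > V_CE(sat) ≈ 0.2 V, the transistor is in the active region as assumed.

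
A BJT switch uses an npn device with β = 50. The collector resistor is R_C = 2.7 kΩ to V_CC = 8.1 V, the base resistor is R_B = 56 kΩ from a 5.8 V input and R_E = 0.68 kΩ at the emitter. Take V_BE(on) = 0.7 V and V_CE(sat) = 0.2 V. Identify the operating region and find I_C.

saturation; I_C ≈ 2.3 mA

Assume active: I_B = (5.8 − 0.7)/(56 + 51×0.68) = 0.0562 mA, I_C = β·I_B = 2.81 mA.
Then V_CE = 8.1 − 2.81×2.7 − 2.87×0.68 = -1.44 V < 0.2 V — the active assumption fails.
Re-solve with V_CE = 0.2 V. KCL at the emitter: V_E/R_E = (V_BB−0.7−V_E)/R_B + (V_CC−0.2−V_E)/R_C, giving V_E = 1.62 V.
I_C = (V_CC − 0.2 − V_E)/R_C = (7.9 − 1.62)/2.7 = 2.32 mA.
Check: I_B = (5.1 − 1.62)/56 = 0.0621 mA, and β·I_B = 3.1 mA > I_C, confirming saturation.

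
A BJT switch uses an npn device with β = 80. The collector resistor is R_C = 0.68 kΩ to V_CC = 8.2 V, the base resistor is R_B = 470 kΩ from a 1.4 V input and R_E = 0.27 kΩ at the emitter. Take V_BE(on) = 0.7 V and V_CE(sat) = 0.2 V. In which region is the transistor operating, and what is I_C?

active; I_C ≈ 0.11 mA

Assume active. Base-emitter loop: I_B = (V_BB − V_BE)/(R_B + (β+1)R_E) = (1.4 − 0.7)/(470 + 81×0.27) = 0.00142 mA.
I_C = β·I_B = 80×0.00142 = 0.114 mA.
V_CE = V_CC − I_C·R_C − I_E·R_E = 8.2 − 0.114×0.68 − 0.115×0.27 = 8.09 V > V_CE(sat), so the active-region assumption holds.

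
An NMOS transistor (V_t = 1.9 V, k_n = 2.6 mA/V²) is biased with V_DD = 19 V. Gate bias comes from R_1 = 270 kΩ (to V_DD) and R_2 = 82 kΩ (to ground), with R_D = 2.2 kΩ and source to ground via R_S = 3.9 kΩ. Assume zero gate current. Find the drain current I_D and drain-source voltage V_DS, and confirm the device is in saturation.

I_D ≈ 0.49 mA, V_DS ≈ 16 V

V_G = V_DD·R_2/(R_1+R_2) = 19×82/352 = 4.43 V.
Assume saturation: I_D = (k_n/2)(V_GS − V_t)² with V_GS = V_G − I_D·R_S = 4.43 − 3.9·I_D.
Substituting gives 19.8·I_D² − 26.6·I_D + 8.3 = 0, with roots I_D = 0.49 or 0.856 mA.
The root I_D = 0.856 mA gives V_GS = 1.09 V ≤ V_t, so take I_D = 0.49 mA.
Then V_GS = 2.51 V and V_DS = V_DD − I_D(R_D+R_S) = 19 − 0.49×6.1 = 16 V.
Saturation requires V_DS ≥ V_GS − V_t = 0.614 V; 16 ≥ 0.614 ✓.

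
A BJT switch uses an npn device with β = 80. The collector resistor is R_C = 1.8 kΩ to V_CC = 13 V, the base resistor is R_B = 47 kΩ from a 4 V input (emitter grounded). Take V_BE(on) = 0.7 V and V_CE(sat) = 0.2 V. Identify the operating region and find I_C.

Assume active. Base-emitter loop: I_B = (V_BB − V_BE)/R_B = (4 − 0.7)/47 = 0.0702 mA.
I_C = β·I_B = 80×0.0702 = 5.62 mA.
V_CE = V_CC − I_C·R_C = 13 − 5.62×1.8 = 2.89 V > V_CE(sat), so the active-region assumption holds.

active; I_C ≈ 5.6 mA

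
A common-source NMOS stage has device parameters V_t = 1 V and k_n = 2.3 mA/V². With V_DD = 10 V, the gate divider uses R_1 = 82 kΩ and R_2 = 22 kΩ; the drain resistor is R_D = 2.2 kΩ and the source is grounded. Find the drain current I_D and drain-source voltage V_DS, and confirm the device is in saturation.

V_G = V_DD·R_2/(R_1+R_2) = 10×22/104 = 2.12 V. With the source grounded, V_GS = V_G = 2.12 V.
Assume saturation: I_D = (k_n/2)(V_GS − V_t)² = (2.3/2)×(2.12 − 1)² = 1.15×1.12² = 1.43 mA.
V_DS = V_DD − I_D·R_D = 10 − 1.43×2.2 = 6.85 V.
Saturation requires V_DS ≥ V_GS − V_t = 1.12 V; 6.85 ≥ 1.12 ✓.

I_D ≈ 1.4 mA, V_DS ≈ 6.9 V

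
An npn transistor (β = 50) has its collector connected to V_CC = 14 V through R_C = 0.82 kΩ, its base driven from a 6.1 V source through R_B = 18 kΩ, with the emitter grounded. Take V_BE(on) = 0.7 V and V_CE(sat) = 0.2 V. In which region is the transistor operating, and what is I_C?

Assume active. Base-emitter loop: I_B = (V_BB − V_BE)/R_B = (6.1 − 0.7)/18 = 0.3 mA.
I_C = β·I_B = 50×0.3 = 15 mA.
V_CE = V_CC − I_C·R_C = 14 − 15×0.82 = 1.7 V > V_CE(sat), so the active-region assumption holds.

active; I_C ≈ 15 mA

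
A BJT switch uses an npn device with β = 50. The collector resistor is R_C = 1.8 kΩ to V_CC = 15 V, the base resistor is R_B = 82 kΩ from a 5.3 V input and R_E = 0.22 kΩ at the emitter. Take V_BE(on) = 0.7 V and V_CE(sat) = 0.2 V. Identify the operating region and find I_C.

active; I_C ≈ 2.5 mA

Assume active. Base-emitter loop: I_B = (V_BB − V_BE)/(R_B + (β+1)R_E) = (5.3 − 0.7)/(82 + 51×0.22) = 0.0493 mA.
I_C = β·I_B = 50×0.0493 = 2.47 mA.
V_CE = V_CC − I_C·R_C − I_E·R_E = 15 − 2.47×1.8 − 2.52×0.22 = 10 V > V_CE(sat), so the active-region assumption holds.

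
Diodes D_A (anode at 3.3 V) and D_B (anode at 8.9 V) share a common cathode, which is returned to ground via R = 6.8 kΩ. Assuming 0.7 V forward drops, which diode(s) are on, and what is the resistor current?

Only D_B conducts; I_R ≈ 1.2 mA

Assume both conduct. Then node N would need to be at both 3.3−0.7 = 2.6 V and 8.9−0.7 = 8.2 V, which is impossible.
Assume only D_B conducts: V_N = 8.9 − 0.7 = 8.2 V, so I_R = 8.2/6.8 = 1.21 mA.
Check D_A: its anode-to-cathode voltage is 3.3 − 8.2 = -4.9 V < 0.7 V, so it is off. The assumption is consistent.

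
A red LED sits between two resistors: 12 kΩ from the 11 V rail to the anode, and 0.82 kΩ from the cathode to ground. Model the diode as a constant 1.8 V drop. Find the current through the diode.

The two resistors are in series with the diode, so KVL gives 11 = I·12 + 1.8 + I·0.82.
I = (11 − 1.8) / (12 + 0.82) kΩ = 9.2 / 12.8 = 0.718 mA.

I ≈ 0.72 mA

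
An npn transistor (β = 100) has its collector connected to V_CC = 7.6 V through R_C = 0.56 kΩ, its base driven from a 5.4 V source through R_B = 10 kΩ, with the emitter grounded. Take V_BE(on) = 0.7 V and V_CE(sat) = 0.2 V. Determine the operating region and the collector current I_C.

Assume active: I_B = (5.4 − 0.7)/10 = 0.47 mA, giving I_C = β·I_B = 47 mA.
But then V_CE = 7.6 − 47×0.56 = -18.7 V < V_CE(sat) = 0.2 V — impossible in the active region.
So the transistor is saturated. With V_CE = 0.2 V, I_C = (V_CC − 0.2)/R_C = 7.4/0.56 = 13.2 mA.
Check: β·I_B = 47 mA > I_C = 13.2 mA, confirming saturation.

saturation; I_C ≈ 13 mA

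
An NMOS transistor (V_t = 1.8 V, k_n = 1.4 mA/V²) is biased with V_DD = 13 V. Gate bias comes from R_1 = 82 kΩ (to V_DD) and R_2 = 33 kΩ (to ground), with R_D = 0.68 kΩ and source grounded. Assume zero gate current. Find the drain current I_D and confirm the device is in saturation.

V_G = V_DD·R_2/(R_1+R_2) = 13×33/115 = 3.73 V. With the source grounded, V_GS = V_G = 3.73 V.
Assume saturation: I_D = (k_n/2)(V_GS − V_t)² = (1.4/2)×(3.73 − 1.8)² = 0.7×1.93² = 2.61 mA.
V_DS = V_DD − I_D·R_D = 13 − 2.61×0.68 = 11.2 V.
Saturation requires V_DS ≥ V_GS − V_t = 1.93 V; 11.2 ≥ 1.93 ✓.

I_D ≈ 2.6 mA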